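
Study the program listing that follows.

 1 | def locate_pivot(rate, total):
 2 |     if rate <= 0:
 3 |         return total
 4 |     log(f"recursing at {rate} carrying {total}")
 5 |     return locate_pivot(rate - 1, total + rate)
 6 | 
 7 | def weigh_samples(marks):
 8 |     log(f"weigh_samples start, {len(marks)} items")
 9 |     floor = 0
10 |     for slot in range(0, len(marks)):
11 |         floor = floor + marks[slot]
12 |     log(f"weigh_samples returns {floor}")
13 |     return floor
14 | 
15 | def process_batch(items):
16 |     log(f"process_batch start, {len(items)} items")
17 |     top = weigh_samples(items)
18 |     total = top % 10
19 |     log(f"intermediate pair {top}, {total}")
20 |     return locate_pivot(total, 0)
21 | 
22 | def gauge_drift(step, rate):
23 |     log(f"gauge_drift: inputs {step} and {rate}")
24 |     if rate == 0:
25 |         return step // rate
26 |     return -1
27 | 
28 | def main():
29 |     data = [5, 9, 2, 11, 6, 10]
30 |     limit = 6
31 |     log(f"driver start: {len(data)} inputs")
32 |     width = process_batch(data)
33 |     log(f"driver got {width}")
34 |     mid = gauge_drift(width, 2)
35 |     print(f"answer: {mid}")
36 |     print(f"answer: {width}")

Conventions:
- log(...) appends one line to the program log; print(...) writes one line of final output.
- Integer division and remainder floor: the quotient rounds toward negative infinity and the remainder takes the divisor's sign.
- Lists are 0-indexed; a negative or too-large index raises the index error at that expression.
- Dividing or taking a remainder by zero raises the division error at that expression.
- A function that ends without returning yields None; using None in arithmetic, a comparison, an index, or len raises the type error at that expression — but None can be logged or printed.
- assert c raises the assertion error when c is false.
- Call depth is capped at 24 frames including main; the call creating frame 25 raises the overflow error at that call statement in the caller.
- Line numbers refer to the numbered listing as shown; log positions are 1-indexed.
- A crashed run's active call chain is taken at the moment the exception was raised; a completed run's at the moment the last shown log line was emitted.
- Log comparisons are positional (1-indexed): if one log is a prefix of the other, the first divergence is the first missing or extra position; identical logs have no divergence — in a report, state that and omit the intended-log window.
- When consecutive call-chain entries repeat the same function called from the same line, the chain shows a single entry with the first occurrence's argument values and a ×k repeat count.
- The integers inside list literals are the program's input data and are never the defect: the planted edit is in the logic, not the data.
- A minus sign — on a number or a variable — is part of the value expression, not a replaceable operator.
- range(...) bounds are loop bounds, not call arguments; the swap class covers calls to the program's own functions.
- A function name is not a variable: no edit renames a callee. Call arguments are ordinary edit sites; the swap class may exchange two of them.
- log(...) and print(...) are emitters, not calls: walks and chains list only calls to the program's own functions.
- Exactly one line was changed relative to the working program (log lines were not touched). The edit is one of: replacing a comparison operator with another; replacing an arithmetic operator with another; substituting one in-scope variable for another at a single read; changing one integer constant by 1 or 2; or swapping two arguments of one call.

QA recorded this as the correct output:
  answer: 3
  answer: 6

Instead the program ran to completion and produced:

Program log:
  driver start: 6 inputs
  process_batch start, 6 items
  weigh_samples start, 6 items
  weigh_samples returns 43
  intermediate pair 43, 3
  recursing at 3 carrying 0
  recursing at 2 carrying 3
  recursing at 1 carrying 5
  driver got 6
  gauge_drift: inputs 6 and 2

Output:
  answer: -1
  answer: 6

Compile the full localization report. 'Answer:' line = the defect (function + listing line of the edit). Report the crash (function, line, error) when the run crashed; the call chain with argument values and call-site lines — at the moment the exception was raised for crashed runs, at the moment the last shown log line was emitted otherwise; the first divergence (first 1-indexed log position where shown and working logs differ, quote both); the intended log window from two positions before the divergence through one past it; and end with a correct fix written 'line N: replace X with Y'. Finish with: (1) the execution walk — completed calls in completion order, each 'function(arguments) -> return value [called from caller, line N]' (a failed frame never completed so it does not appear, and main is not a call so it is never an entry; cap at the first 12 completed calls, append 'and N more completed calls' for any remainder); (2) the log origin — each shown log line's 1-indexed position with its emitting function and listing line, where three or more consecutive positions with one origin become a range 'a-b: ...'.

Answer: the defect is in gauge_drift at line 24.
The tell: The logs agree in full; only the final output differs.
Call chain: main -> gauge_drift(6, 2) (called at line 34).
First divergence: none — the logs agree in full.
Execution walk:
  weigh_samples([5, 9, 2, 11, 6, 10]) -> 43  [called from process_batch, line 17]
  locate_pivot(0, 6) -> 6  [called from locate_pivot, line 5]
  locate_pivot(1, 5) -> 6  [called from locate_pivot, line 5]
  locate_pivot(2, 3) -> 6  [called from locate_pivot, line 5]
  locate_pivot(3, 0) -> 6  [called from process_batch, line 20]
  process_batch([5, 9, 2, 11, 6, 10]) -> 6  [called from main, line 32]
  gauge_drift(6, 2) -> -1  [called from main, line 34]
Log origins:
  1: from main, line 31
  2: from process_batch, line 16
  3: from weigh_samples, line 8
  4: from weigh_samples, line 12
  5: from process_batch, line 19
  6-8: from locate_pivot, line 4
  9: from main, line 33
  10: from gauge_drift, line 23
A correct fix: line 24: replace `==` with `!=`.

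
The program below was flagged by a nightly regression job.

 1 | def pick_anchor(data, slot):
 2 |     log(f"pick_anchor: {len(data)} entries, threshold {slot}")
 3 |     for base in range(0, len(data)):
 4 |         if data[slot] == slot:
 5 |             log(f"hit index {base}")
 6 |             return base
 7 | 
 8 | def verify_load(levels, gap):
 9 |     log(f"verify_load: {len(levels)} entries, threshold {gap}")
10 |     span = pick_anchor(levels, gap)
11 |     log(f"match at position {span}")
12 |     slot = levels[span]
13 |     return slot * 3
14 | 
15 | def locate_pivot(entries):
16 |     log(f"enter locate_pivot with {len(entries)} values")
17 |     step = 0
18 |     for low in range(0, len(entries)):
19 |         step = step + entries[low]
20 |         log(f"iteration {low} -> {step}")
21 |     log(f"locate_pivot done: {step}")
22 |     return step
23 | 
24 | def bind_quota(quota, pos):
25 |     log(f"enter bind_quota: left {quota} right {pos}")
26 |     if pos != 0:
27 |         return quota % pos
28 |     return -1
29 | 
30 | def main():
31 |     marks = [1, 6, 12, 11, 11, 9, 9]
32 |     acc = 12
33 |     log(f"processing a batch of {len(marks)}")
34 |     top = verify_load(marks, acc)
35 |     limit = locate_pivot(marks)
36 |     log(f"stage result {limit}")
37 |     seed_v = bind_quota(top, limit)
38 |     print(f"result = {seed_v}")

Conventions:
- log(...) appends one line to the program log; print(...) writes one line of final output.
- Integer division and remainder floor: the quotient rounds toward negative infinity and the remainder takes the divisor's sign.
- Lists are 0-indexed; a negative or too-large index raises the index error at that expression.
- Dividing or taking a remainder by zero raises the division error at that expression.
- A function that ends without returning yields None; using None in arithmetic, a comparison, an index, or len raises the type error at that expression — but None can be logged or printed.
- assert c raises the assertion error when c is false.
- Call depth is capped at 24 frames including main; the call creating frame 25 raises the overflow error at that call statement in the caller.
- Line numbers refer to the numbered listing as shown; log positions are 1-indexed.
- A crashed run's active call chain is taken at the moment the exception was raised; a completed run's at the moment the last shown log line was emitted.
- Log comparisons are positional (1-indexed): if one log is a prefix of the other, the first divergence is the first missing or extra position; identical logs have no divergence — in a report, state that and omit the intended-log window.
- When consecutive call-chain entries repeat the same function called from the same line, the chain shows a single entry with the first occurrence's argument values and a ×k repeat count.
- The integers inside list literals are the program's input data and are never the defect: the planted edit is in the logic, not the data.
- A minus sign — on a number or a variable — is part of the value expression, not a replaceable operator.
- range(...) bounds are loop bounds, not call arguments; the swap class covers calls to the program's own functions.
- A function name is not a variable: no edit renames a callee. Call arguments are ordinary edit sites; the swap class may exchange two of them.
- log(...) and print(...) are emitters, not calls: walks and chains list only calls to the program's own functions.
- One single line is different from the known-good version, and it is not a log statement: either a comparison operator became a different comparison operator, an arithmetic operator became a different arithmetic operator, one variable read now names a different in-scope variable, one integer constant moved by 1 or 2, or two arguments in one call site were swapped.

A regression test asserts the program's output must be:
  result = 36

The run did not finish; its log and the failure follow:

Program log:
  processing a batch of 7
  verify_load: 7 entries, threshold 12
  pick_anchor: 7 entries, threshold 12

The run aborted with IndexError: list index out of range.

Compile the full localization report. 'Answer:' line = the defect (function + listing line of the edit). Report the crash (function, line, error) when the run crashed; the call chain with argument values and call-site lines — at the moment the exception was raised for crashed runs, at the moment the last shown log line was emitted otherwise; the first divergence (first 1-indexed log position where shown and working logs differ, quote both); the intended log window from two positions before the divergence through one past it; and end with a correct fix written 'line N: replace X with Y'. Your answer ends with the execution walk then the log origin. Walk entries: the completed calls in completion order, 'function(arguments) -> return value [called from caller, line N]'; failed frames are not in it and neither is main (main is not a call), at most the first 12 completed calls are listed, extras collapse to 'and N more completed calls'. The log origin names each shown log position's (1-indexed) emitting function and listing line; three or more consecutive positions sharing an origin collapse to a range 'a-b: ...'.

Answer: the defect is in pick_anchor at line 4.
Core observation: The faulty run's log stops after 3 lines; the working version's next line would be 'hit index 2'.
Crash: pick_anchor, line 4, IndexError.
Call chain: main -> verify_load([1, 6, 12, 11, 11, 9, 9], 12) (called at line 34) -> pick_anchor([1, 6, 12, 11, 11, 9, 9], 12) (called at line 10).
First divergence: position 4 — the faulty run's log ends after 3 lines; the working version continues with 'hit index 2'.
Intended log window:
  2: verify_load: 7 entries, threshold 12
  3: pick_anchor: 7 entries, threshold 12
  4: hit index 2
  5: match at position 2
Execution walk:
  (no call completed)
Log line origins:
  1: logged in main at line 33
  2: logged in verify_load at line 9
  3: logged in pick_anchor at line 2
A correct fix: line 4: replace `data[slot]` with `data[base]`.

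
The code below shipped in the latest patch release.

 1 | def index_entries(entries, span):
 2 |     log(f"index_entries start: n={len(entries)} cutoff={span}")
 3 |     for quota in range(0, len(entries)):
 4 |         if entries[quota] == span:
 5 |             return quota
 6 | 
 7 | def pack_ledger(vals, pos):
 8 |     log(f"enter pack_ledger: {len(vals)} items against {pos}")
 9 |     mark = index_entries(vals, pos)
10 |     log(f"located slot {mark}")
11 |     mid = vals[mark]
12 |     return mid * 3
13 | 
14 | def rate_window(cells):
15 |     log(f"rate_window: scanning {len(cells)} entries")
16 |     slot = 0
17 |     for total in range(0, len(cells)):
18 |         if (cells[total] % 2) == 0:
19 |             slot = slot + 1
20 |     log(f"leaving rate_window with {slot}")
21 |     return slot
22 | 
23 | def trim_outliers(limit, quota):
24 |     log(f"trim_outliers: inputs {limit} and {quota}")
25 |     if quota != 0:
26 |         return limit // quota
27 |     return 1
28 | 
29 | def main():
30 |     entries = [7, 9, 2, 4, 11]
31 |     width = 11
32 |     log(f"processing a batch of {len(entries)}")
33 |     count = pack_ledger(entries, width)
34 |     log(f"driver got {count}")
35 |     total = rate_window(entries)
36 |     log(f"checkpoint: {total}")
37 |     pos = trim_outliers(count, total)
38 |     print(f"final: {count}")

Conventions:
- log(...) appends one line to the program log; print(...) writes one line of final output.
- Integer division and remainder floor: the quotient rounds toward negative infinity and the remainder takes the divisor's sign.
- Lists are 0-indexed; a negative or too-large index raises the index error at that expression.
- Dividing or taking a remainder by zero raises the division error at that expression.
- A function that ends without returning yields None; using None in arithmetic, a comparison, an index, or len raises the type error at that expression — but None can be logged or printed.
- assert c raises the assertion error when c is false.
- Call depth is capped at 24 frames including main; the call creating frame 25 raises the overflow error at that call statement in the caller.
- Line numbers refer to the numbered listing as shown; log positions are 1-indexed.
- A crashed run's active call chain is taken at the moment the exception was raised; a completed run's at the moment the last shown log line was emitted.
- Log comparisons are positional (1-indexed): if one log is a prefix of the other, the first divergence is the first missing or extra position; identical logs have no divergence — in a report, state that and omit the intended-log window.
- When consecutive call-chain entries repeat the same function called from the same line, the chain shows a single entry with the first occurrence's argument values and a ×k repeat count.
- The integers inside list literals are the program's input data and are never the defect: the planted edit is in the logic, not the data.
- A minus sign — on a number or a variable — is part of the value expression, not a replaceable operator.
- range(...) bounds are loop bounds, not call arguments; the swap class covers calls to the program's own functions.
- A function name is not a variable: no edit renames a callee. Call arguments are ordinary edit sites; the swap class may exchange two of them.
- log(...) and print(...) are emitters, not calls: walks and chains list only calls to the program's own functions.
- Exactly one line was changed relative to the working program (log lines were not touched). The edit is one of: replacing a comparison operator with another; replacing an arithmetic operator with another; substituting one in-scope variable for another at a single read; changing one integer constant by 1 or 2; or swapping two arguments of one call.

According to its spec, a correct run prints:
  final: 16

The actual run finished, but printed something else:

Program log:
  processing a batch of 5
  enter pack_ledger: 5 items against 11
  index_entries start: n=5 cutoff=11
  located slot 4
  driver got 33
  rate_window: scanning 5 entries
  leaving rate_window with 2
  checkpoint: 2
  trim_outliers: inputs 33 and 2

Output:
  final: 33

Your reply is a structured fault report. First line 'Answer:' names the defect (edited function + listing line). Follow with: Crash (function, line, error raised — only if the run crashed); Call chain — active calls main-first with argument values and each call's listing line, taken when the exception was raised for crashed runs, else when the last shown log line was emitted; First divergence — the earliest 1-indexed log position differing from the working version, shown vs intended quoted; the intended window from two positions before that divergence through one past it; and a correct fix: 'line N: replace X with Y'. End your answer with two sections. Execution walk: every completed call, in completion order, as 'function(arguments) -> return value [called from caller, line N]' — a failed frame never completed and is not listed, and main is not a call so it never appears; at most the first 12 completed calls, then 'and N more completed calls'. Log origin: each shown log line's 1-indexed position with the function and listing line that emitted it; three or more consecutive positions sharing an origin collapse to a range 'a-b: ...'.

Answer: the defect is in main at line 38.
Key observation: No log line changed; the fault shows up purely in the output.
Call chain: main -> trim_outliers(33, 2) (called at line 37).
First divergence: none; the two logs match at every position.
Execution walk:
  index_entries([7, 9, 2, 4, 11], 11) -> 4  [called from pack_ledger, line 9]
  pack_ledger([7, 9, 2, 4, 11], 11) -> 33  [called from main, line 33]
  rate_window([7, 9, 2, 4, 11]) -> 2  [called from main, line 35]
  trim_outliers(33, 2) -> 16  [called from main, line 37]
Log line origins:
  1: from main, line 32
  2: from pack_ledger, line 8
  3: from index_entries, line 2
  4: from pack_ledger, line 10
  5: from main, line 34
  6: from rate_window, line 15
  7: from rate_window, line 20
  8: from main, line 36
  9: from trim_outliers, line 24
A correct fix: line 38: replace `count` with `pos`.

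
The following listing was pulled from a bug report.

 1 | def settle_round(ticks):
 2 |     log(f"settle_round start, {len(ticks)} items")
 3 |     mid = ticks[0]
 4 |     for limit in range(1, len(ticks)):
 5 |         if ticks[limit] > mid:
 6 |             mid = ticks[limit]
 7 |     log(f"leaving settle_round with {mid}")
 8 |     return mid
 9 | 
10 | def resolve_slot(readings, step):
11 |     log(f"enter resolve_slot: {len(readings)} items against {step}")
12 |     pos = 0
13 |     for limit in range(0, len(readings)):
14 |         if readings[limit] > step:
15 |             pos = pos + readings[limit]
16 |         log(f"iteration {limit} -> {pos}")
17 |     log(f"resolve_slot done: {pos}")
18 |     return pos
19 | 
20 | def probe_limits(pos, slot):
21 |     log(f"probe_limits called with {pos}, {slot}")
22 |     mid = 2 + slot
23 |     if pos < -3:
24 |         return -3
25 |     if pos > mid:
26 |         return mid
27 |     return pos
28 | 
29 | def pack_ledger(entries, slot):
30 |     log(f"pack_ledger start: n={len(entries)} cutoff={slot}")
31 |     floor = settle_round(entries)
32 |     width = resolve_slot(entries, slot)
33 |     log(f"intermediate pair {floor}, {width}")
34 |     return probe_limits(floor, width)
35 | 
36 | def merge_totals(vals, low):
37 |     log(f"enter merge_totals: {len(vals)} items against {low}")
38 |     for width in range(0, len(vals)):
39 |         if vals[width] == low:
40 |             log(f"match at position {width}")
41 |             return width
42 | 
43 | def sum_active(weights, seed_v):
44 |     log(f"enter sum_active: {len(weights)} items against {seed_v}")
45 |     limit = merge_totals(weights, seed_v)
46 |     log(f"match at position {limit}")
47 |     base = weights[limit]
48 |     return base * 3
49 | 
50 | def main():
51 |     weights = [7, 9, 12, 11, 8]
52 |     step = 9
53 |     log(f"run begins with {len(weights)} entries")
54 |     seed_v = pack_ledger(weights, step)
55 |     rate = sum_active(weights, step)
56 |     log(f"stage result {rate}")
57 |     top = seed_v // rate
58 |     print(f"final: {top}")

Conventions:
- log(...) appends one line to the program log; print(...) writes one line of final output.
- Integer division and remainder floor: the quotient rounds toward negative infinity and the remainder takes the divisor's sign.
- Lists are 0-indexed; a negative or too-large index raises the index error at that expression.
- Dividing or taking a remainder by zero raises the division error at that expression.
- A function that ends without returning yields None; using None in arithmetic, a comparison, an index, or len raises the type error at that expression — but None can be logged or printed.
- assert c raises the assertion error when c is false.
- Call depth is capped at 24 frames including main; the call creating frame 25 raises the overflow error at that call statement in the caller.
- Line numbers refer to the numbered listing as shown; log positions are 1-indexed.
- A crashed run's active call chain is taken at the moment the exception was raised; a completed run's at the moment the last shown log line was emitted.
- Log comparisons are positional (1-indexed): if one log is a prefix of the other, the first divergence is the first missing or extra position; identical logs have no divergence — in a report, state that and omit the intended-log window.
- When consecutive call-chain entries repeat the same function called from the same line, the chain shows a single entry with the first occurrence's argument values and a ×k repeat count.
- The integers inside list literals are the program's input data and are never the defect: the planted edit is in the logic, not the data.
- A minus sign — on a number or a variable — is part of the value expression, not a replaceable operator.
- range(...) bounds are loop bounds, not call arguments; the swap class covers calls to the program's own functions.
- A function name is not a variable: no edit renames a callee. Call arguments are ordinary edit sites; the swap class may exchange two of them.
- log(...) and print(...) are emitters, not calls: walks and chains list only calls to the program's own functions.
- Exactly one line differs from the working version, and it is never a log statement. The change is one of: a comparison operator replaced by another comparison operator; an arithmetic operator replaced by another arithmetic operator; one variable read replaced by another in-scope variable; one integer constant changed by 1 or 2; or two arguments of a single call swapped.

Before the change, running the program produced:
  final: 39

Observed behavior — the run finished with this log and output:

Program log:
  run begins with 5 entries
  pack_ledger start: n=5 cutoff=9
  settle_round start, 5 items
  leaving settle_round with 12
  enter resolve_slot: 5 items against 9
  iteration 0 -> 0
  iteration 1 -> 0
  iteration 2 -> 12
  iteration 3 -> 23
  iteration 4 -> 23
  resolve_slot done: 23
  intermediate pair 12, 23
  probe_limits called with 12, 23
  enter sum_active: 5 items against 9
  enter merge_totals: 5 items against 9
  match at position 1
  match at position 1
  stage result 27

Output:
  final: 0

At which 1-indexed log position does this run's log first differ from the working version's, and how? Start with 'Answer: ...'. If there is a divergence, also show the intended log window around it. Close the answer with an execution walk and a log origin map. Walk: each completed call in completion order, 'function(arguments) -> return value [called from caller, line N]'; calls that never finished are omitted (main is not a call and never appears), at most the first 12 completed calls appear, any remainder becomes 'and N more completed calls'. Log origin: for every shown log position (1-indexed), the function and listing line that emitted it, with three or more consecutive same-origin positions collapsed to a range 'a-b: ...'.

Answer: none — the logs agree in full.
Execution walk:
  settle_round([7, 9, 12, 11, 8]) -> 12  [called from pack_ledger, line 31]
  resolve_slot([7, 9, 12, 11, 8], 9) -> 23  [called from pack_ledger, line 32]
  probe_limits(12, 23) -> 12  [called from pack_ledger, line 34]
  pack_ledger([7, 9, 12, 11, 8], 9) -> 12  [called from main, line 54]
  merge_totals([7, 9, 12, 11, 8], 9) -> 1  [called from sum_active, line 45]
  sum_active([7, 9, 12, 11, 8], 9) -> 27  [called from main, line 55]
Origin of each log line:
  1: emitted by main (line 53)
  2: emitted by pack_ledger (line 30)
  3: emitted by settle_round (line 2)
  4: emitted by settle_round (line 7)
  5: emitted by resolve_slot (line 11)
  6-10: emitted by resolve_slot (line 16)
  11: emitted by resolve_slot (line 17)
  12: emitted by pack_ledger (line 33)
  13: emitted by probe_limits (line 21)
  14: emitted by sum_active (line 44)
  15: emitted by merge_totals (line 37)
  16: emitted by merge_totals (line 40)
  17: emitted by sum_active (line 46)
  18: emitted by main (line 56)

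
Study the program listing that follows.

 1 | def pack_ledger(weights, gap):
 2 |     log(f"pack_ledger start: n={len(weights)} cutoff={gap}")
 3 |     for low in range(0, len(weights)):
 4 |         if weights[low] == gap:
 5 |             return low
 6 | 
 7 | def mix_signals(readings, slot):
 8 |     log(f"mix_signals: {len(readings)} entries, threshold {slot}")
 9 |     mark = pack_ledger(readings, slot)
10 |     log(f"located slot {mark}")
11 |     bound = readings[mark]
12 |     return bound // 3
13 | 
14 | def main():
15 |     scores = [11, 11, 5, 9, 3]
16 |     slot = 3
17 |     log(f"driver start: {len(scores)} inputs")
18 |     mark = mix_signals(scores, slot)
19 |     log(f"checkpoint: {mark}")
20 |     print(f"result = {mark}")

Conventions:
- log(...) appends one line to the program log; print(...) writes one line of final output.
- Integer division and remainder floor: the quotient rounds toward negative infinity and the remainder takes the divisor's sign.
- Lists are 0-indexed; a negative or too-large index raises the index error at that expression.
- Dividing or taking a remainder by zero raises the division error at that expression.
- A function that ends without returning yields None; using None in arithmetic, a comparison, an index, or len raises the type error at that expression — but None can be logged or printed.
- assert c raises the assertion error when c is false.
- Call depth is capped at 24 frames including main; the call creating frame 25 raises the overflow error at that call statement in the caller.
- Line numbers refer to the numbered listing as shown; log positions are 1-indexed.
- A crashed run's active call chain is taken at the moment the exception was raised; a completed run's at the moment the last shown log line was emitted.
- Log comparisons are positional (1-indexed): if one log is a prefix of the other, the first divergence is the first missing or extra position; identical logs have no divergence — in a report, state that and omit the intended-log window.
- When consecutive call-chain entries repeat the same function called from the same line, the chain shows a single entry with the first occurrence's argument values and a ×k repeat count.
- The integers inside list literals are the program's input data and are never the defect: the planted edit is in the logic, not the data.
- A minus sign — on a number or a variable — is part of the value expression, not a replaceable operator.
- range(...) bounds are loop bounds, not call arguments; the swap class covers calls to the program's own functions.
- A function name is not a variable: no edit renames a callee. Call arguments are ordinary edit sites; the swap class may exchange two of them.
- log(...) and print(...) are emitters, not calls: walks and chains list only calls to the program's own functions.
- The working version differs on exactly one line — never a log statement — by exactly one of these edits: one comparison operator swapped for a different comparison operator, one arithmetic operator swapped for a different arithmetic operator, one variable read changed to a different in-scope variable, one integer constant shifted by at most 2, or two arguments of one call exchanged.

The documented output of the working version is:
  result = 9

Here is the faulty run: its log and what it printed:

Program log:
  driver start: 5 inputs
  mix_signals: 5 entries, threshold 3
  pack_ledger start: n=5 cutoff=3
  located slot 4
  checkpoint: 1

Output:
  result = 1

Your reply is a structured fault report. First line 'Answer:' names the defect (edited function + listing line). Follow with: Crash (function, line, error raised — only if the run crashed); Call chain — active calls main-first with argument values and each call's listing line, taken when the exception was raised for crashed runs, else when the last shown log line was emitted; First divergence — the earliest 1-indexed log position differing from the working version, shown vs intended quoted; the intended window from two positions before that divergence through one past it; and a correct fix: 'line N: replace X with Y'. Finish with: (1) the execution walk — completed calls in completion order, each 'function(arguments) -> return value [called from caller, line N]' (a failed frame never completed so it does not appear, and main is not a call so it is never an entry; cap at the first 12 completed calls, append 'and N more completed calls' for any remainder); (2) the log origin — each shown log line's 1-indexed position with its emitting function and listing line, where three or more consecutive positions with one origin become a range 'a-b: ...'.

Answer: the defect is in mix_signals at line 12.
Core observation: At log position 5 the runs split — shown 'checkpoint: 1', but the working version logs 'checkpoint: 9'.
Call chain: main.
First divergence: at position 5 the run shows 'checkpoint: 1' where the working version logs 'checkpoint: 9'.
Intended log window:
  3: pack_ledger start: n=5 cutoff=3
  4: located slot 4
  5: checkpoint: 9
Execution walk:
  pack_ledger([11, 11, 5, 9, 3], 3) -> 4  [called from mix_signals, line 9]
  mix_signals([11, 11, 5, 9, 3], 3) -> 1  [called from main, line 18]
Log line origins:
  1: from main, line 17
  2: from mix_signals, line 8
  3: from pack_ledger, line 2
  4: from mix_signals, line 10
  5: from main, line 19
A correct fix: line 12: replace `//` with `*`.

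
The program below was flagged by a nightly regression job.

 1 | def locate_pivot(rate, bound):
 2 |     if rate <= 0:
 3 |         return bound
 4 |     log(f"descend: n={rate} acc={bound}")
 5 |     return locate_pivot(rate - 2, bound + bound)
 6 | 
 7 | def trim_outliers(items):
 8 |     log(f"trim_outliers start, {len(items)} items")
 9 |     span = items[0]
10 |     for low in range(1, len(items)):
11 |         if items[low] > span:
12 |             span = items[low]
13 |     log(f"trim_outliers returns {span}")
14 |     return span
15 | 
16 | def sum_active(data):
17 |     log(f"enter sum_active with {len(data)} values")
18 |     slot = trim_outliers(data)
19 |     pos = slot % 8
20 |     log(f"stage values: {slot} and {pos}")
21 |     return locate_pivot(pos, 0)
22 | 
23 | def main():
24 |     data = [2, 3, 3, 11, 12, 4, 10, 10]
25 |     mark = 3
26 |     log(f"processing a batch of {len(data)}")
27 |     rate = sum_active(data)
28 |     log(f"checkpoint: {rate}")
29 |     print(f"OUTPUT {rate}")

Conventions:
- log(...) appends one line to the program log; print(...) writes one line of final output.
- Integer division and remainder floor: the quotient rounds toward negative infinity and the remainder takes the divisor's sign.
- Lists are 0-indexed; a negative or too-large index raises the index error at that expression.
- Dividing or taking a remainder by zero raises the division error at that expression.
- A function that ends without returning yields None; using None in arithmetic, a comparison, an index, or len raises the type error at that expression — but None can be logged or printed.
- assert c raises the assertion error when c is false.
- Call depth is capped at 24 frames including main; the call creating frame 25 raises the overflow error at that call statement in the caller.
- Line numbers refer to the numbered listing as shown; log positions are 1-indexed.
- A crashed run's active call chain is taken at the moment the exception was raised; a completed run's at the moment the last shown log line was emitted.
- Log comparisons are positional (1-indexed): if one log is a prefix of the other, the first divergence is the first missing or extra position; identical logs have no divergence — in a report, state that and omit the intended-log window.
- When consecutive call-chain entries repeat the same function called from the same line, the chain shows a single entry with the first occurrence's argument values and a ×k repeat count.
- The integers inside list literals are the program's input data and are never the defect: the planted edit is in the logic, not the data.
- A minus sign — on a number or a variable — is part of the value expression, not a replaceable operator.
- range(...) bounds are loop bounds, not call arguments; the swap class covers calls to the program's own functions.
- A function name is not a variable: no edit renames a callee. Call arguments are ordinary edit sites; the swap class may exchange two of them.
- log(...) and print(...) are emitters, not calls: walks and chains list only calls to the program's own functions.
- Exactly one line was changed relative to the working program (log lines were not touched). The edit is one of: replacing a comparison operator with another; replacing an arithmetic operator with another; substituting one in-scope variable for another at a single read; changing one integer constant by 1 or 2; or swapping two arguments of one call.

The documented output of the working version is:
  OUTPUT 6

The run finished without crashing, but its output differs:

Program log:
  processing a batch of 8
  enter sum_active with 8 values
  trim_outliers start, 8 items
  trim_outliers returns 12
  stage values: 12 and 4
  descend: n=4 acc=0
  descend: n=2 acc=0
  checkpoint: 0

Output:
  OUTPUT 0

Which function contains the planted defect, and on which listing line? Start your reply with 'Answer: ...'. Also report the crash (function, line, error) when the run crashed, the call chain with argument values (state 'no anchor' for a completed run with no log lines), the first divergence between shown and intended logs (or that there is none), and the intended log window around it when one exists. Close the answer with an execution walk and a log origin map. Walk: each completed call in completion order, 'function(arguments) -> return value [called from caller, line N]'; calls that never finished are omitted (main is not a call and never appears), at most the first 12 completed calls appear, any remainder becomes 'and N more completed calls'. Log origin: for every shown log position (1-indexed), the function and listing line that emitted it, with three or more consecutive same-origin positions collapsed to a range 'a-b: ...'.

Answer: the defect is in locate_pivot at line 5.
Core observation: Log line 7 is where behavior first shows: 'descend: n=2 acc=0' appears instead of 'descend: n=2 acc=4'.
Call chain: main.
First divergence: position 7 — the shown line 'descend: n=2 acc=0' should read 'descend: n=2 acc=4'.
Intended log window:
  5: stage values: 12 and 4
  6: descend: n=4 acc=0
  7: descend: n=2 acc=4
  8: checkpoint: 6
Execution walk:
  trim_outliers([2, 3, 3, 11, 12, 4, 10, 10]) -> 12  [called from sum_active, line 18]
  locate_pivot(0, 0) -> 0  [called from locate_pivot, line 5]
  locate_pivot(2, 0) -> 0  [called from locate_pivot, line 5]
  locate_pivot(4, 0) -> 0  [called from sum_active, line 21]
  sum_active([2, 3, 3, 11, 12, 4, 10, 10]) -> 0  [called from main, line 27]
Origin of each log line:
  1: from main, line 26
  2: from sum_active, line 17
  3: from trim_outliers, line 8
  4: from trim_outliers, line 13
  5: from sum_active, line 20
  6: from locate_pivot, line 4
  7: from locate_pivot, line 4
  8: from main, line 28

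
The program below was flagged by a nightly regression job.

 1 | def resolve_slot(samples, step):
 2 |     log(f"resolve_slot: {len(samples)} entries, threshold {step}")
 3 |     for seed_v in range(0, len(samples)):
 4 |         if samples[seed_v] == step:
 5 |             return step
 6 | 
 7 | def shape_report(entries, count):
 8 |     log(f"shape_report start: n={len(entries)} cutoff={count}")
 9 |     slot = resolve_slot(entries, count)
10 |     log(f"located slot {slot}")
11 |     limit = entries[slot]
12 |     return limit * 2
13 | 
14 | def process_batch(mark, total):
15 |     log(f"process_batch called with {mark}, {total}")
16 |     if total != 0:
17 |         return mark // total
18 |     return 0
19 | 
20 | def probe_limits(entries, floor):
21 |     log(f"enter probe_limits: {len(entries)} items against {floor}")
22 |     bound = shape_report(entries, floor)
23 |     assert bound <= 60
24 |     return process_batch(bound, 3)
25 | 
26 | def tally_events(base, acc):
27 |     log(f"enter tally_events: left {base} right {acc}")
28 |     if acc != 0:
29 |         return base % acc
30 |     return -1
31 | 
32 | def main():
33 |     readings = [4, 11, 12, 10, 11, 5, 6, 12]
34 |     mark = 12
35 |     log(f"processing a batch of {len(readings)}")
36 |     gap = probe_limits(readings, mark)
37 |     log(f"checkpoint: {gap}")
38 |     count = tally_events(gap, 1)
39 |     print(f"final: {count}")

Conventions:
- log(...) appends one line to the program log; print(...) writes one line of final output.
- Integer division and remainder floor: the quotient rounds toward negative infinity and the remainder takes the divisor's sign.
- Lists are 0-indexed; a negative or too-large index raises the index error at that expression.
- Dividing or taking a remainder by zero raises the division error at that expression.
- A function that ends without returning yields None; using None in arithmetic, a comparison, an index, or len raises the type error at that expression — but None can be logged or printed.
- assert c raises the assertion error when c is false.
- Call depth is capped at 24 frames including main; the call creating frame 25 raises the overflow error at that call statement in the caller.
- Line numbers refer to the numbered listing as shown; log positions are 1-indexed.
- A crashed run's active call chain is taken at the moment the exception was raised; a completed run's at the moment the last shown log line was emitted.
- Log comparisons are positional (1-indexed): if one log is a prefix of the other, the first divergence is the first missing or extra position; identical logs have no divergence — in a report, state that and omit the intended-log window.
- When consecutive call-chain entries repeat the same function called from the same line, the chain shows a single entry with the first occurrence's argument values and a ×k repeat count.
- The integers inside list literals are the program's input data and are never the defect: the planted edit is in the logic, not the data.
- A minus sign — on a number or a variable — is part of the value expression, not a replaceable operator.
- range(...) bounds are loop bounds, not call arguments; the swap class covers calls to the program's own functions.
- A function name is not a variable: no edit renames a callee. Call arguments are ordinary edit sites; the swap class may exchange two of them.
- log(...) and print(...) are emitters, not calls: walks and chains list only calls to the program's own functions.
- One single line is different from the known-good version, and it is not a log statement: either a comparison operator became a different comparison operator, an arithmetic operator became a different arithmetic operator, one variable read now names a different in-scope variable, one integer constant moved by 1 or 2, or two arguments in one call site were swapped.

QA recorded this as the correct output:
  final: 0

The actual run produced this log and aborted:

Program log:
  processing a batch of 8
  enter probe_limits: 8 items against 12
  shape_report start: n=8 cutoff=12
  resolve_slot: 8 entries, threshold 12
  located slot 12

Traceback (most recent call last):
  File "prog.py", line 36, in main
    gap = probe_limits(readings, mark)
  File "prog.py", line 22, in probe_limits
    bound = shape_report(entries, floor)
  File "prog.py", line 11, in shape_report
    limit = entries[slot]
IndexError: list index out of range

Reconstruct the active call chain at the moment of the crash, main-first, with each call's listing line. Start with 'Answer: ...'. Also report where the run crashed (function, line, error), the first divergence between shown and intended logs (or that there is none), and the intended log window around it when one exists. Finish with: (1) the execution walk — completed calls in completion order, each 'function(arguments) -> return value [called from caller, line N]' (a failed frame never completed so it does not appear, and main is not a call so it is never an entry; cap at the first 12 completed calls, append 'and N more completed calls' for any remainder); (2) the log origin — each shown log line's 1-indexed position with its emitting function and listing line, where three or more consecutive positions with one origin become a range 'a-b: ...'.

Answer: main -> probe_limits (called at line 36) -> shape_report (called at line 22).
Key observation: The earliest visible damage is log position 5 — 'located slot 12' rather than the intended 'located slot 2'.
Crash: shape_report, line 11, IndexError.
First divergence: position 5 — the shown line 'located slot 12' should read 'located slot 2'.
Intended log window:
  3: shape_report start: n=8 cutoff=12
  4: resolve_slot: 8 entries, threshold 12
  5: located slot 2
  6: process_batch called with 24, 3
Execution walk:
  resolve_slot([4, 11, 12, 10, 11, 5, 6, 12], 12) -> 12  [called from shape_report, line 9]
Log origins:
  1: emitted by main (line 35)
  2: emitted by probe_limits (line 21)
  3: emitted by shape_report (line 8)
  4: emitted by resolve_slot (line 2)
  5: emitted by shape_report (line 10)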